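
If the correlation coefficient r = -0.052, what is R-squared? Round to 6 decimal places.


R^2 = r^2 = (-0.052)^2 = 0.002704

0.002704


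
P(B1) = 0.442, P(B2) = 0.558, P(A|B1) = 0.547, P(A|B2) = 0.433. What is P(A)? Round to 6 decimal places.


P(A) = P(A|B1)*P(B1) + P(A|B2)*P(B2)
P(A|B1)*P(B1) = 0.547 * 0.442 = 0.241774
P(A|B2)*P(B2) = 0.433 * 0.558 = 0.241614
P(A) = 0.241774 + 0.241614 = 0.483388

0.483388


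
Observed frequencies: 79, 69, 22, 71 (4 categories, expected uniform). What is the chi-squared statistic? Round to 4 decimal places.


chi2 = sum((O-E)^2/E), E = total/4
total = 241, E = 241/4 = 60.25
(79 - 60.25)^2 / 60.25 = 351.5625 / 60.25 = 5625/964 ≈ 5.835062
(69 - 60.25)^2 / 60.25 = 76.5625 / 60.25 = 1225/964 ≈ 1.270747
(22 - 60.25)^2 / 60.25 = 1463.0625 / 60.25 = 23409/964 ≈ 24.283195
(71 - 60.25)^2 / 60.25 = 115.5625 / 60.25 = 1849/964 ≈ 1.918050
chi2 = 8027/241 ≈ 33.307054

33.3071


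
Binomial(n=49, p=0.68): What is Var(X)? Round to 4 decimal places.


Var = n*p*(1-p) = 49 * 0.68 * 0.32 = 10.6624

10.6624


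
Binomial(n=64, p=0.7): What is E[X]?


E[X] = n*p = 64 * 0.7 = 44.8

44.8


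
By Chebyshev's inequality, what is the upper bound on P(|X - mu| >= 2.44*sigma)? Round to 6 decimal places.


P <= 1/k^2
k^2 = 2.44^2 = 5.9536
1/k^2 = 1 / 5.9536 = 625/3721 ≈ 0.16796560

0.167966


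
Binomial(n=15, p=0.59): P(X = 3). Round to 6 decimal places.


P = C(n,k) * p^k * (1-p)^(n-k)
C(15,3) = 455
p^k = 0.59^3 = 0.205379
(1-p)^(n-k) = 0.41^12 ≈ 0.00002256349
P = 455 * 0.205379 * 0.00002256349 ≈ 0.002109

0.002109


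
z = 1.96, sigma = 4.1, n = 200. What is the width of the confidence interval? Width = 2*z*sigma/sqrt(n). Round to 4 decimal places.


width = 2*z*sigma/sqrt(n)
2*z*sigma = 2 * 1.96 * 4.1 = 16.072
sqrt(200) ≈ 14.142136
width = 16.072 / 14.142136 ≈ 1.136462

1.1365


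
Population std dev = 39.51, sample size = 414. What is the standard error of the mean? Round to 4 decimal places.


SE = sigma / sqrt(n)
sqrt(414) ≈ 20.346990
SE = 39.51 / 20.346990 ≈ 1.941811

1.9418


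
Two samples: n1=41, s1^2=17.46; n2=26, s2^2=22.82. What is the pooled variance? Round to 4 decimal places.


sp^2 = ((n1-1)*s1^2 + (n2-1)*s2^2)/(n1+n2-2)
(n1-1)*s1^2 = 40 * 17.46 = 698.4
(n2-1)*s2^2 = 25 * 22.82 = 570.5
numerator = 698.4 + 570.5 = 1268.9
n1+n2-2 = 65
sp^2 = 1268.9 / 65 = 12689/650 ≈ 19.521538

19.5215


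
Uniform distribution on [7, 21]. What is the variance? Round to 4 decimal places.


Var = (b-a)^2 / 12
(b-a)^2 = (21 - 7)^2 = 196
Var = 196/12 ≈ 16.333333

16.3333


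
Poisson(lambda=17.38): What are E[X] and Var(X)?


E[X] = Var(X) = lambda = 17.38

17.38, 17.38


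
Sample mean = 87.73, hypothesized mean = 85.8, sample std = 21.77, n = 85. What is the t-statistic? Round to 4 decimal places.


t = (xbar - mu0) / (s/sqrt(n))
xbar - mu0 = 87.73 - 85.8 = 1.93
sqrt(85) ≈ 9.21954446
s/sqrt(n) = 21.77 / 9.21954446 ≈ 2.36128803
t = 1.93 / 2.36128803 ≈ 0.817351

0.8174


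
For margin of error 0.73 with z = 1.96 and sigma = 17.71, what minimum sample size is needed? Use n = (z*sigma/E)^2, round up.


z*sigma/E = 1.96 * 17.71 / 0.73 = 86779/1825 ≈ 47.550137
(z*sigma/E)^2 ≈ 2261.015527
round up: n = 2262

2262


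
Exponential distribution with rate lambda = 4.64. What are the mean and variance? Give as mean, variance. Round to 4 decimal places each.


mean = 1/lam, var = 1/lam^2
mean = 1 / 4.64 = 25/116 ≈ 0.215517
lam^2 = 4.64^2 = 21.5296
var = 1 / 21.5296 ≈ 0.046448

0.2155, 0.0464


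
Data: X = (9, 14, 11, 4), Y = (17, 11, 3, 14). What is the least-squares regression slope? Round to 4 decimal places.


b = sum((xi-xbar)(yi-ybar)) / sum((xi-xbar)^2)
n = 4, xbar = 38/4 = 9.5, ybar = 45/4 = 11.25
Sxy = sum((xi-xbar)(yi-ybar)) = -31.5
Sxx = sum((xi-xbar)^2) = 53
b = Sxy / Sxx = -63/106 ≈ -0.594340

-0.5943


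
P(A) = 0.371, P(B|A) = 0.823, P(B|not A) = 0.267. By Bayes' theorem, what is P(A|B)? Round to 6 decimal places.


P(A|B) = P(B|A)*P(A) / P(B), P(B) = P(B|A)*P(A) + P(B|not A)*P(not A)
P(B|A)*P(A) = 0.823 * 0.371 = 0.305333
P(B|not A)*P(not A) = 0.267 * 0.629 = 0.167943
P(B) = 0.305333 + 0.167943 = 0.473276
P(A|B) = 0.305333 / 0.473276 ≈ 0.64514786

0.645148


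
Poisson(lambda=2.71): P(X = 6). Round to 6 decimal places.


P = e^(-lam) * lam^k / k!
e^(-2.71) ≈ 0.06653681
lam^k = 2.71^6 ≈ 396.109944
k! = 6! = 720
P = 0.06653681 * 396.109944 / 720 ≈ 0.036605

0.036605


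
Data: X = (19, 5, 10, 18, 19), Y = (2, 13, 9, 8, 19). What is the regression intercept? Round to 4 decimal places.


a = ybar - b*xbar, where b = sum((xi-xbar)(yi-ybar)) / sum((xi-xbar)^2)
n = 5, xbar = 71/5 = 14.2, ybar = 51/5 = 10.2
Sxy = sum((xi-xbar)(yi-ybar)) = -26.2
Sxx = sum((xi-xbar)^2) = 162.8
b = Sxy / Sxx = -131/814 ≈ -0.160934
a = 10.2 - (-0.160934) * 14.2 = 10163/814 ≈ 12.485258

12.4853


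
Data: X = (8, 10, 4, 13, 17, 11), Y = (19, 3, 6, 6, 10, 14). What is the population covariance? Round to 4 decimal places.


Cov = (1/n)*sum((xi-xbar)(yi-ybar))
n = 6, xbar = 63/6 = 10.5, ybar = 58/6 = 29/3 ≈ 9.666667
sum((xi-xbar)(yi-ybar)) = -1
Cov = -1 / 6 = -1/6 ≈ -0.166667

-0.1667


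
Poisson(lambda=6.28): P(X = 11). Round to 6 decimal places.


P = e^(-lam) * lam^k / k!
e^(-6.28) ≈ 0.001873401
lam^k = 6.28^11 ≈ 599178306.424956
k! = 11! = 39916800
P = 0.001873401 * 599178306.424956 / 39916800 ≈ 0.028121

0.028121


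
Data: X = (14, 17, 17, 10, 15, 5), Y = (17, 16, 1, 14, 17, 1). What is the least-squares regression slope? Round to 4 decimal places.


b = sum((xi-xbar)(yi-ybar)) / sum((xi-xbar)^2)
n = 6, xbar = 78/6 = 13, ybar = 66/6 = 11
Sxy = sum((xi-xbar)(yi-ybar)) = 69
Sxx = sum((xi-xbar)^2) = 110
b = Sxy / Sxx = 69/110 ≈ 0.627273

0.6273


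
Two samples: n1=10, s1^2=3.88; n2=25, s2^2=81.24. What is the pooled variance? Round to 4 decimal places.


sp^2 = ((n1-1)*s1^2 + (n2-1)*s2^2)/(n1+n2-2)
(n1-1)*s1^2 = 9 * 3.88 = 34.92
(n2-1)*s2^2 = 24 * 81.24 = 1949.76
numerator = 34.92 + 1949.76 = 1984.68
n1+n2-2 = 33
sp^2 = 1984.68 / 33 = 16539/275 ≈ 60.141818

60.1418


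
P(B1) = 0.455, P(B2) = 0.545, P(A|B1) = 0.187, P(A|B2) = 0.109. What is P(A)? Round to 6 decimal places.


P(A) = P(A|B1)*P(B1) + P(A|B2)*P(B2)
P(A|B1)*P(B1) = 0.187 * 0.455 = 0.085085
P(A|B2)*P(B2) = 0.109 * 0.545 = 0.059405
P(A) = 0.085085 + 0.059405 = 0.14449

0.144490


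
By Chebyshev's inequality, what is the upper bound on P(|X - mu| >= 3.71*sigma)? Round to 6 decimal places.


P <= 1/k^2
k^2 = 3.71^2 = 13.7641
1/k^2 = 1 / 13.7641 ≈ 0.07265277

0.072653


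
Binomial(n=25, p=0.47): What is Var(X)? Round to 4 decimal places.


Var = n*p*(1-p) = 25 * 0.47 * 0.53 = 6.2275

6.2275


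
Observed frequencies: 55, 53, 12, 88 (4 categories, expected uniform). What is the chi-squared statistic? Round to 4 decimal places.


chi2 = sum((O-E)^2/E), E = total/4
total = 208, E = 208/4 = 52
(55 - 52)^2 / 52 = 9 / 52 = 9/52 ≈ 0.173077
(53 - 52)^2 / 52 = 1 / 52 = 1/52 ≈ 0.019231
(12 - 52)^2 / 52 = 1600 / 52 = 400/13 ≈ 30.769231
(88 - 52)^2 / 52 = 1296 / 52 = 324/13 ≈ 24.923077
chi2 = 1453/26 ≈ 55.884615

55.8846


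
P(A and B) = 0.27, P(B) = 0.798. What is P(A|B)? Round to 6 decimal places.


P(A|B) = P(A and B) / P(B) = 0.27 / 0.798 = 45/133 ≈ 0.33834586

0.338346


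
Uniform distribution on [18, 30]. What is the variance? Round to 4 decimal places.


Var = (b-a)^2 / 12
(b-a)^2 = (30 - 18)^2 = 144
Var = 144/12 = 12

12.0000


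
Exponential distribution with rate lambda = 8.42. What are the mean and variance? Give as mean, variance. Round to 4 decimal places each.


mean = 1/lam, var = 1/lam^2
mean = 1 / 8.42 = 50/421 ≈ 0.118765
lam^2 = 8.42^2 = 70.8964
var = 1 / 70.8964 ≈ 0.014105

0.1188, 0.0141


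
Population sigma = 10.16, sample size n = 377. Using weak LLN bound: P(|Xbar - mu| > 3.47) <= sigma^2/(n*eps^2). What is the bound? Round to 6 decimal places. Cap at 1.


bound = min(1, sigma^2/(n*eps^2))
sigma^2 = 10.16^2 = 103.2256
n*eps^2 = 377 * 3.47^2 = 377 * 12.0409 = 4539.4193
sigma^2/(n*eps^2) = 103.2256 / 4539.4193 ≈ 0.02273982

0.022740


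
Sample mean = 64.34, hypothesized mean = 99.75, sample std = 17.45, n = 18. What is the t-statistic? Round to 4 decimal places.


t = (xbar - mu0) / (s/sqrt(n))
xbar - mu0 = 64.34 - 99.75 = -35.41
sqrt(18) ≈ 4.24264069
s/sqrt(n) = 17.45 / 4.24264069 ≈ 4.11300444
t = -35.41 / 4.11300444 ≈ -8.609278

-8.6093


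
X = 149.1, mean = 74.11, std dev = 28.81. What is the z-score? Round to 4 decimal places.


z = (X - mu) / sigma
X - mu = 149.1 - 74.11 = 74.99
z = 74.99 / 28.81 = 7499/2881 ≈ 2.602916

2.6029


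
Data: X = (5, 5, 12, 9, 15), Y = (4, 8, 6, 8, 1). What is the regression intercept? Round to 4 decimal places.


a = ybar - b*xbar, where b = sum((xi-xbar)(yi-ybar)) / sum((xi-xbar)^2)
n = 5, xbar = 46/5 = 9.2, ybar = 27/5 = 5.4
Sxy = sum((xi-xbar)(yi-ybar)) = -29.4
Sxx = sum((xi-xbar)^2) = 76.8
b = Sxy / Sxx = -49/128 ≈ -0.382813
a = 5.4 - (-0.382813) * 9.2 = 8.921875

8.9219


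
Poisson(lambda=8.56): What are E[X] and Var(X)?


E[X] = Var(X) = lambda = 8.56

8.56, 8.56


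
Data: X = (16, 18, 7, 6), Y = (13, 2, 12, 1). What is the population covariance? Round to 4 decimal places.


Cov = (1/n)*sum((xi-xbar)(yi-ybar))
n = 4, xbar = 47/4 = 11.75, ybar = 28/4 = 7
sum((xi-xbar)(yi-ybar)) = 5
Cov = 5 / 4 = 1.25

1.2500


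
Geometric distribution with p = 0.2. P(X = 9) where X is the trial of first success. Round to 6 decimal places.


P = (1-p)^(k-1) * p
(1-p)^(k-1) = 0.8^8 ≈ 0.1677722
P = 0.1677722 * 0.2 ≈ 0.03355443

0.033554


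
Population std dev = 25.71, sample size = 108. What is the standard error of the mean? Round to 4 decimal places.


SE = sigma / sqrt(n)
sqrt(108) ≈ 10.392305
SE = 25.71 / 10.392305 ≈ 2.473946

2.4739


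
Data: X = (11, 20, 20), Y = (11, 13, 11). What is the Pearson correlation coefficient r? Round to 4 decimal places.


r = sum((xi-xbar)(yi-ybar)) / sqrt(sum((xi-xbar)^2) * sum((yi-ybar)^2))
n = 3, xbar = 51/3 = 17, ybar = 35/3 ≈ 11.666667
Sxy = sum((xi-xbar)(yi-ybar)) = 6
Sxx = sum((xi-xbar)^2) = 54
Syy = sum((yi-ybar)^2) = 8/3 ≈ 2.666667
sqrt(Sxx*Syy) = 12
r = Sxy / sqrt(Sxx*Syy) = 6 / 12 = 0.5

0.5000


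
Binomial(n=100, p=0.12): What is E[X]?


E[X] = n*p = 100 * 0.12 = 12

12


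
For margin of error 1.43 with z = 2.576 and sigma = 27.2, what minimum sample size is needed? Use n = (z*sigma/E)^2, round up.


z*sigma/E = 2.576 * 27.2 / 1.43 = 175168/3575 ≈ 48.998042
(z*sigma/E)^2 ≈ 2400.808116
round up: n = 2401

2401


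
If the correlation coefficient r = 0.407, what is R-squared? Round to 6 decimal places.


R^2 = r^2 = (0.407)^2 = 0.165649

0.165649


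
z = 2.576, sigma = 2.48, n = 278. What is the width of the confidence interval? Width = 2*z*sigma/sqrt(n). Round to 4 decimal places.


width = 2*z*sigma/sqrt(n)
2*z*sigma = 2 * 2.576 * 2.48 = 12.77696
sqrt(278) ≈ 16.673332
width = 12.77696 / 16.673332 ≈ 0.766311

0.7663


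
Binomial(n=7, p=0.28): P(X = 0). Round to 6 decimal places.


P = C(n,k) * p^k * (1-p)^(n-k)
C(7,0) = 1
p^k = 0.28^0 = 1
(1-p)^(n-k) = 0.72^7 ≈ 0.1003061
P = 1 * 1 * 0.1003061 ≈ 0.100306

0.100306


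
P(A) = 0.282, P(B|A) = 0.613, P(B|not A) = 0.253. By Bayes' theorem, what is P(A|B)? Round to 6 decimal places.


P(A|B) = P(B|A)*P(A) / P(B), P(B) = P(B|A)*P(A) + P(B|not A)*P(not A)
P(B|A)*P(A) = 0.613 * 0.282 = 0.172866
P(B|not A)*P(not A) = 0.253 * 0.718 = 0.181654
P(B) = 0.172866 + 0.181654 = 0.35452
P(A|B) = 0.172866 / 0.35452 ≈ 0.48760578

0.487606


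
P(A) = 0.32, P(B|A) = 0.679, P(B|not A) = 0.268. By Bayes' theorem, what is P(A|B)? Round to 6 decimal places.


P(A|B) = P(B|A)*P(A) / P(B), P(B) = P(B|A)*P(A) + P(B|not A)*P(not A)
P(B|A)*P(A) = 0.679 * 0.32 = 0.21728
P(B|not A)*P(not A) = 0.268 * 0.68 = 0.18224
P(B) = 0.21728 + 0.18224 = 0.39952
P(A|B) = 0.21728 / 0.39952 = 1358/2497 ≈ 0.54385262

0.543853


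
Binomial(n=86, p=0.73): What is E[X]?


E[X] = n*p = 86 * 0.73 = 62.78

62.78


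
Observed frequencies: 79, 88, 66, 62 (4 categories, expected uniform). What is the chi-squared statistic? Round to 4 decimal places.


chi2 = sum((O-E)^2/E), E = total/4
total = 295, E = 295/4 = 73.75
(79 - 73.75)^2 / 73.75 = 27.5625 / 73.75 = 441/1180 ≈ 0.373729
(88 - 73.75)^2 / 73.75 = 203.0625 / 73.75 = 3249/1180 ≈ 2.753390
(66 - 73.75)^2 / 73.75 = 60.0625 / 73.75 = 961/1180 ≈ 0.814407
(62 - 73.75)^2 / 73.75 = 138.0625 / 73.75 = 2209/1180 ≈ 1.872034
chi2 = 343/59 ≈ 5.813559

5.8136


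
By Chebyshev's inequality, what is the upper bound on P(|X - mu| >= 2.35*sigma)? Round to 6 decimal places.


P <= 1/k^2
k^2 = 2.35^2 = 5.5225
1/k^2 = 1 / 5.5225 = 400/2209 ≈ 0.18107741

0.181077


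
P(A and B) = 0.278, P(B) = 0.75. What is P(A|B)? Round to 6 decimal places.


P(A|B) = P(A and B) / P(B) = 0.278 / 0.75 = 139/375 ≈ 0.37066667

0.370667


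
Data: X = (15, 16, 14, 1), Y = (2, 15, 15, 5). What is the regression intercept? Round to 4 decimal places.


a = ybar - b*xbar, where b = sum((xi-xbar)(yi-ybar)) / sum((xi-xbar)^2)
n = 4, xbar = 46/4 = 11.5, ybar = 37/4 = 9.25
Sxy = sum((xi-xbar)(yi-ybar)) = 59.5
Sxx = sum((xi-xbar)^2) = 149
b = Sxy / Sxx = 119/298 ≈ 0.399329
a = 9.25 - 0.399329 * 11.5 = 694/149 ≈ 4.657718

4.6577


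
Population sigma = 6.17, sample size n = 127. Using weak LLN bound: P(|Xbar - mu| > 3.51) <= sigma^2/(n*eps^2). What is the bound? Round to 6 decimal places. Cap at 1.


bound = min(1, sigma^2/(n*eps^2))
sigma^2 = 6.17^2 = 38.0689
n*eps^2 = 127 * 3.51^2 = 127 * 12.3201 = 1564.6527
sigma^2/(n*eps^2) = 38.0689 / 1564.6527 ≈ 0.02433058

0.024331


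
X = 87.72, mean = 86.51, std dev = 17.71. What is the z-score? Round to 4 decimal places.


z = (X - mu) / sigma
X - mu = 87.72 - 86.51 = 1.21
z = 1.21 / 17.71 = 11/161 ≈ 0.068323

0.0683


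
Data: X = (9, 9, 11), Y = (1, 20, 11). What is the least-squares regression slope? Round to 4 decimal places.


b = sum((xi-xbar)(yi-ybar)) / sum((xi-xbar)^2)
n = 3, xbar = 29/3 ≈ 9.666667, ybar = 32/3 ≈ 10.666667
Sxy = sum((xi-xbar)(yi-ybar)) = 2/3 ≈ 0.666667
Sxx = sum((xi-xbar)^2) = 8/3 ≈ 2.666667
b = Sxy / Sxx = 0.25

0.2500


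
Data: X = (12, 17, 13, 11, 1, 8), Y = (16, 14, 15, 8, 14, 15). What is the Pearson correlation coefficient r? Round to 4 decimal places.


r = sum((xi-xbar)(yi-ybar)) / sqrt(sum((xi-xbar)^2) * sum((yi-ybar)^2))
n = 6, xbar = 62/6 = 31/3 ≈ 10.333333, ybar = 82/6 = 41/3 ≈ 13.666667
Sxy = sum((xi-xbar)(yi-ybar)) = -1/3 ≈ -0.333333
Sxx = sum((xi-xbar)^2) = 442/3 ≈ 147.333333
Syy = sum((yi-ybar)^2) = 124/3 ≈ 41.333333
sqrt(Sxx*Syy) ≈ 78.037028
r = Sxy / sqrt(Sxx*Syy) = -0.333333 / 78.037028 ≈ -0.004271

-0.0043


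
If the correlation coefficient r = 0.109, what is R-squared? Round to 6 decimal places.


R^2 = r^2 = (0.109)^2 = 0.011881

0.011881


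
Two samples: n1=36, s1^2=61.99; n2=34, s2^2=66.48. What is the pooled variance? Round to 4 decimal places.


sp^2 = ((n1-1)*s1^2 + (n2-1)*s2^2)/(n1+n2-2)
(n1-1)*s1^2 = 35 * 61.99 = 2169.65
(n2-1)*s2^2 = 33 * 66.48 = 2193.84
numerator = 2169.65 + 2193.84 = 4363.49
n1+n2-2 = 68
sp^2 = 4363.49 / 68 = 436349/6800 ≈ 64.168971

64.1690


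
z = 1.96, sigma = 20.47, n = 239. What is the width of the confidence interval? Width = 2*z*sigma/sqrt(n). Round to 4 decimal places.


width = 2*z*sigma/sqrt(n)
2*z*sigma = 2 * 1.96 * 20.47 = 80.2424
sqrt(239) ≈ 15.459625
width = 80.2424 / 15.459625 ≈ 5.190449

5.1904


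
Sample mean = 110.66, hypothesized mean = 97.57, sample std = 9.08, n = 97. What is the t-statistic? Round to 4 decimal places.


t = (xbar - mu0) / (s/sqrt(n))
xbar - mu0 = 110.66 - 97.57 = 13.09
sqrt(97) ≈ 9.84885780
s/sqrt(n) = 9.08 / 9.84885780 ≈ 0.92193432
t = 13.09 / 0.92193432 ≈ 14.198408

14.1984


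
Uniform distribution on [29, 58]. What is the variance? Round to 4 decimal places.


Var = (b-a)^2 / 12
(b-a)^2 = (58 - 29)^2 = 841
Var = 841/12 ≈ 70.083333

70.0833


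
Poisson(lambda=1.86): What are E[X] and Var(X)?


E[X] = Var(X) = lambda = 1.86

1.86, 1.86


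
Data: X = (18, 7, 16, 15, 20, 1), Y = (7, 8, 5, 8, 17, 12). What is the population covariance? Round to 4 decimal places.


Cov = (1/n)*sum((xi-xbar)(yi-ybar))
n = 6, xbar = 77/6 ≈ 12.833333, ybar = 57/6 = 9.5
sum((xi-xbar)(yi-ybar)) = 2.5
Cov = 2.5 / 6 = 5/12 ≈ 0.416667

0.4167


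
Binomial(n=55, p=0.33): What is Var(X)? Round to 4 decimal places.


Var = n*p*(1-p) = 55 * 0.33 * 0.67 = 12.1605

12.1605


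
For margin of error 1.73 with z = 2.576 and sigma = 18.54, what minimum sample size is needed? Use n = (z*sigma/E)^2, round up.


z*sigma/E = 2.576 * 18.54 / 1.73 ≈ 27.606382
(z*sigma/E)^2 ≈ 762.112300
round up: n = 763

763


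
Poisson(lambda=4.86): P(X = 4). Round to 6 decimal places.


P = e^(-lam) * lam^k / k!
e^(-4.86) ≈ 0.007750484
lam^k = 4.86^4 ≈ 557.885504
k! = 4! = 24
P = 0.007750484 * 557.885504 / 24 ≈ 0.180162

0.180162


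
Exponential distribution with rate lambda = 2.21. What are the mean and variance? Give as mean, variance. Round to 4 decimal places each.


mean = 1/lam, var = 1/lam^2
mean = 1 / 2.21 = 100/221 ≈ 0.452489
lam^2 = 2.21^2 = 4.8841
var = 1 / 4.8841 ≈ 0.204746

0.4525, 0.2047


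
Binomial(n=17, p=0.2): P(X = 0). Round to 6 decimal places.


P = C(n,k) * p^k * (1-p)^(n-k)
C(17,0) = 1
p^k = 0.2^0 = 1
(1-p)^(n-k) = 0.8^17 ≈ 0.02251800
P = 1 * 1 * 0.02251800 ≈ 0.022518

0.022518


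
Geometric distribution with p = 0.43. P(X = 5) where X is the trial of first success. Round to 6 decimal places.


P = (1-p)^(k-1) * p
(1-p)^(k-1) = 0.57^4 ≈ 0.1055600
P = 0.1055600 * 0.43 ≈ 0.04539080

0.045391


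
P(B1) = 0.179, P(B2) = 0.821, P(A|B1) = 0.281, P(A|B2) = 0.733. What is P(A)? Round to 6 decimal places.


P(A) = P(A|B1)*P(B1) + P(A|B2)*P(B2)
P(A|B1)*P(B1) = 0.281 * 0.179 = 0.050299
P(A|B2)*P(B2) = 0.733 * 0.821 = 0.601793
P(A) = 0.050299 + 0.601793 = 0.652092

0.652092


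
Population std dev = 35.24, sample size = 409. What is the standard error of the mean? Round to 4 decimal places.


SE = sigma / sqrt(n)
sqrt(409) ≈ 20.223748
SE = 35.24 / 20.223748 ≈ 1.742506

1.7425


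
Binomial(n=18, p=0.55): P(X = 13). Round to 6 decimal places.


P = C(n,k) * p^k * (1-p)^(n-k)
C(18,13) = 8568
p^k = 0.55^13 ≈ 0.0004214198
(1-p)^(n-k) = 0.45^5 ≈ 0.01845281
P = 8568 * 0.0004214198 * 0.01845281 ≈ 0.066628

0.066628


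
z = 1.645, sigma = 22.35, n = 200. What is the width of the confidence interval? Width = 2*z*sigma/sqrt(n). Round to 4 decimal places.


width = 2*z*sigma/sqrt(n)
2*z*sigma = 2 * 1.645 * 22.35 = 73.5315
sqrt(200) ≈ 14.142136
width = 73.5315 / 14.142136 ≈ 5.199462

5.1995


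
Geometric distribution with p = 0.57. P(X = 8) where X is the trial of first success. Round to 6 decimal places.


P = (1-p)^(k-1) * p
(1-p)^(k-1) = 0.43^7 ≈ 0.002718186
P = 0.002718186 * 0.57 ≈ 0.001549366

0.001549


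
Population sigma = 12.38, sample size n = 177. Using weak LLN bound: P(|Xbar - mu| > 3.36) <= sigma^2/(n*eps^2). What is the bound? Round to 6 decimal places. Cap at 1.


bound = min(1, sigma^2/(n*eps^2))
sigma^2 = 12.38^2 = 153.2644
n*eps^2 = 177 * 3.36^2 = 177 * 11.2896 = 1998.2592
sigma^2/(n*eps^2) = 153.2644 / 1998.2592 ≈ 0.07669896

0.076699


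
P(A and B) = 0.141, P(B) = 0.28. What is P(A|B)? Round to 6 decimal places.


P(A|B) = P(A and B) / P(B) = 0.141 / 0.28 = 141/280 ≈ 0.50357143

0.503571


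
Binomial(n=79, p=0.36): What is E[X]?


E[X] = n*p = 79 * 0.36 = 28.44

28.44


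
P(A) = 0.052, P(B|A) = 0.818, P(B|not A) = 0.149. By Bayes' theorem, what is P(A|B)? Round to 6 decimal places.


P(A|B) = P(B|A)*P(A) / P(B), P(B) = P(B|A)*P(A) + P(B|not A)*P(not A)
P(B|A)*P(A) = 0.818 * 0.052 = 0.042536
P(B|not A)*P(not A) = 0.149 * 0.948 = 0.141252
P(B) = 0.042536 + 0.141252 = 0.183788
P(A|B) = 0.042536 / 0.183788 ≈ 0.23144057

0.231441


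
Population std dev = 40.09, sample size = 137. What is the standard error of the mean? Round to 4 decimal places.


SE = sigma / sqrt(n)
sqrt(137) ≈ 11.704700
SE = 40.09 / 11.704700 ≈ 3.425120

3.4251


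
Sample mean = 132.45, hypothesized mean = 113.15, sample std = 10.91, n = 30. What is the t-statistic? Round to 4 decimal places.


t = (xbar - mu0) / (s/sqrt(n))
xbar - mu0 = 132.45 - 113.15 = 19.3
sqrt(30) ≈ 5.47722558
s/sqrt(n) = 10.91 / 5.47722558 ≈ 1.99188437
t = 19.3 / 1.99188437 ≈ 9.689317

9.6893


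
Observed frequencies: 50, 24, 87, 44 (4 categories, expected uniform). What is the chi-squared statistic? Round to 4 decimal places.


chi2 = sum((O-E)^2/E), E = total/4
total = 205, E = 205/4 = 51.25
(50 - 51.25)^2 / 51.25 = 1.5625 / 51.25 = 5/164 ≈ 0.030488
(24 - 51.25)^2 / 51.25 = 742.5625 / 51.25 = 11881/820 ≈ 14.489024
(87 - 51.25)^2 / 51.25 = 1278.0625 / 51.25 = 20449/820 ≈ 24.937805
(44 - 51.25)^2 / 51.25 = 52.5625 / 51.25 = 841/820 ≈ 1.025610
chi2 = 8299/205 ≈ 40.482927

40.4829


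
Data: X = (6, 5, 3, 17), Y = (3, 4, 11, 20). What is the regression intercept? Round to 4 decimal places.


a = ybar - b*xbar, where b = sum((xi-xbar)(yi-ybar)) / sum((xi-xbar)^2)
n = 4, xbar = 31/4 = 7.75, ybar = 38/4 = 9.5
Sxy = sum((xi-xbar)(yi-ybar)) = 116.5
Sxx = sum((xi-xbar)^2) = 118.75
b = Sxy / Sxx = 466/475 ≈ 0.981053
a = 9.5 - 0.981053 * 7.75 = 901/475 ≈ 1.896842

1.8968


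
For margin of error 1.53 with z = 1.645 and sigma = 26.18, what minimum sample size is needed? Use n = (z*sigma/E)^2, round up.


z*sigma/E = 1.645 * 26.18 / 1.53 = 25333/900 ≈ 28.147778
(z*sigma/E)^2 ≈ 792.297394
round up: n = 793

793


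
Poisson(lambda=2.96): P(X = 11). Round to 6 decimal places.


P = e^(-lam) * lam^k / k!
e^(-2.96) ≈ 0.05181892
lam^k = 2.96^11 ≈ 152830.073385
k! = 11! = 39916800
P = 0.05181892 * 152830.073385 / 39916800 ≈ 0.000198

0.000198


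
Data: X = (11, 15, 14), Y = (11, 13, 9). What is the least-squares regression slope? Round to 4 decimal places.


b = sum((xi-xbar)(yi-ybar)) / sum((xi-xbar)^2)
n = 3, xbar = 40/3 ≈ 13.333333, ybar = 33/3 = 11
Sxy = sum((xi-xbar)(yi-ybar)) = 2
Sxx = sum((xi-xbar)^2) = 26/3 ≈ 8.666667
b = Sxy / Sxx = 3/13 ≈ 0.230769

0.2308


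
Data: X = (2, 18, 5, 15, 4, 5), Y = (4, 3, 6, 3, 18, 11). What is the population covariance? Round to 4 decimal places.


Cov = (1/n)*sum((xi-xbar)(yi-ybar))
n = 6, xbar = 49/6 ≈ 8.166667, ybar = 45/6 = 7.5
sum((xi-xbar)(yi-ybar)) = -103.5
Cov = -103.5 / 6 = -17.25

-17.2500


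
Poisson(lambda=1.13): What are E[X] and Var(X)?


E[X] = Var(X) = lambda = 1.13

1.13, 1.13


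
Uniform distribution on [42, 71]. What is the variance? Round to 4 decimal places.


Var = (b-a)^2 / 12
(b-a)^2 = (71 - 42)^2 = 841
Var = 841/12 ≈ 70.083333

70.0833


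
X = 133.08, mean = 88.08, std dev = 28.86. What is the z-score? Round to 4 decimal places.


z = (X - mu) / sigma
X - mu = 133.08 - 88.08 = 45
z = 45 / 28.86 = 750/481 ≈ 1.559252

1.5593


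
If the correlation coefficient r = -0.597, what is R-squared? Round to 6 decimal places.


R^2 = r^2 = (-0.597)^2 = 0.356409

0.356409


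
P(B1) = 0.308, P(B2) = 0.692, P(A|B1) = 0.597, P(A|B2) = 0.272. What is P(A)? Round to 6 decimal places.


P(A) = P(A|B1)*P(B1) + P(A|B2)*P(B2)
P(A|B1)*P(B1) = 0.597 * 0.308 = 0.183876
P(A|B2)*P(B2) = 0.272 * 0.692 = 0.188224
P(A) = 0.183876 + 0.188224 = 0.3721

0.372100


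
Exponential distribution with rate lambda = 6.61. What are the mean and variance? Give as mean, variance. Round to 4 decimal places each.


mean = 1/lam, var = 1/lam^2
mean = 1 / 6.61 = 100/661 ≈ 0.151286
lam^2 = 6.61^2 = 43.6921
var = 1 / 43.6921 ≈ 0.022887

0.1513, 0.0229


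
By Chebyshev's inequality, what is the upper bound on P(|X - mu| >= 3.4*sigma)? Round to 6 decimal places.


P <= 1/k^2
k^2 = 3.4^2 = 11.56
1/k^2 = 1 / 11.56 = 25/289 ≈ 0.08650519

0.086505


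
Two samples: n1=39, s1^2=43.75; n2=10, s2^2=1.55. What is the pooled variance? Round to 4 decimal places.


sp^2 = ((n1-1)*s1^2 + (n2-1)*s2^2)/(n1+n2-2)
(n1-1)*s1^2 = 38 * 43.75 = 1662.5
(n2-1)*s2^2 = 9 * 1.55 = 13.95
numerator = 1662.5 + 13.95 = 1676.45
n1+n2-2 = 47
sp^2 = 1676.45 / 47 = 33529/940 ≈ 35.669149

35.6691


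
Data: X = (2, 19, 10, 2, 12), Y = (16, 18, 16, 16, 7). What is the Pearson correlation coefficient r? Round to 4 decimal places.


r = sum((xi-xbar)(yi-ybar)) / sqrt(sum((xi-xbar)^2) * sum((yi-ybar)^2))
n = 5, xbar = 45/5 = 9, ybar = 73/5 = 14.6
Sxy = sum((xi-xbar)(yi-ybar)) = -7
Sxx = sum((xi-xbar)^2) = 208
Syy = sum((yi-ybar)^2) = 75.2
sqrt(Sxx*Syy) ≈ 125.066382
r = Sxy / sqrt(Sxx*Syy) = -7 / 125.066382 ≈ -0.055970

-0.0560


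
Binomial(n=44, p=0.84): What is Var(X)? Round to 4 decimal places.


Var = n*p*(1-p) = 44 * 0.84 * 0.16 = 5.9136

5.9136


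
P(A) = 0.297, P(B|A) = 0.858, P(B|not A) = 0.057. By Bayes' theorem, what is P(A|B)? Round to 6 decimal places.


P(A|B) = P(B|A)*P(A) / P(B), P(B) = P(B|A)*P(A) + P(B|not A)*P(not A)
P(B|A)*P(A) = 0.858 * 0.297 = 0.254826
P(B|not A)*P(not A) = 0.057 * 0.703 = 0.040071
P(B) = 0.254826 + 0.040071 = 0.294897
P(A|B) = 0.254826 / 0.294897 ≈ 0.86411866

0.864119


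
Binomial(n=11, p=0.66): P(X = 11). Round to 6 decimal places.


P = C(n,k) * p^k * (1-p)^(n-k)
C(11,11) = 1
p^k = 0.66^11 ≈ 0.01035102
(1-p)^(n-k) = 0.34^0 = 1
P = 1 * 0.01035102 * 1 ≈ 0.010351

0.010351


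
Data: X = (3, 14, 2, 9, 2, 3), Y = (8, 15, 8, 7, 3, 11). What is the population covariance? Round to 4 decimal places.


Cov = (1/n)*sum((xi-xbar)(yi-ybar))
n = 6, xbar = 33/6 = 5.5, ybar = 52/6 = 26/3 ≈ 8.666667
sum((xi-xbar)(yi-ybar)) = 66
Cov = 66 / 6 = 11

11.0000


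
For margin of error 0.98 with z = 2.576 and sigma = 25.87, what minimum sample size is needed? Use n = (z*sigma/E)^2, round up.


z*sigma/E = 2.576 * 25.87 / 0.98 = 59501/875 ≈ 68.001143
(z*sigma/E)^2 ≈ 4624.155430
round up: n = 4625

4625


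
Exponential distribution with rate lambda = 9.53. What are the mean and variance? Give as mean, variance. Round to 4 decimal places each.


mean = 1/lam, var = 1/lam^2
mean = 1 / 9.53 = 100/953 ≈ 0.104932
lam^2 = 9.53^2 = 90.8209
var = 1 / 90.8209 ≈ 0.011011

0.1049, 0.0110


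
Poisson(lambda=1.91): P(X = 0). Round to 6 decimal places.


P = e^(-lam) * lam^k / k!
e^(-1.91) ≈ 0.1480804
lam^k = 1.91^0 = 1
k! = 0! = 1
P = 0.1480804 * 1 / 1 ≈ 0.148080

0.148080


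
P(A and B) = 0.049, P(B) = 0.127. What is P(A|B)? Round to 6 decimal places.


P(A|B) = P(A and B) / P(B) = 0.049 / 0.127 = 49/127 ≈ 0.38582677

0.385827


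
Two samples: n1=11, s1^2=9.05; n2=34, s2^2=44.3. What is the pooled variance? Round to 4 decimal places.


sp^2 = ((n1-1)*s1^2 + (n2-1)*s2^2)/(n1+n2-2)
(n1-1)*s1^2 = 10 * 9.05 = 90.5
(n2-1)*s2^2 = 33 * 44.3 = 1461.9
numerator = 90.5 + 1461.9 = 1552.4
n1+n2-2 = 43
sp^2 = 1552.4 / 43 = 7762/215 ≈ 36.102326

36.1023


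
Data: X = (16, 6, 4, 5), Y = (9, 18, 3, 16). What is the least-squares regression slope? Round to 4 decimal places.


b = sum((xi-xbar)(yi-ybar)) / sum((xi-xbar)^2)
n = 4, xbar = 31/4 = 7.75, ybar = 46/4 = 11.5
Sxy = sum((xi-xbar)(yi-ybar)) = -12.5
Sxx = sum((xi-xbar)^2) = 92.75
b = Sxy / Sxx = -50/371 ≈ -0.134771

-0.1348


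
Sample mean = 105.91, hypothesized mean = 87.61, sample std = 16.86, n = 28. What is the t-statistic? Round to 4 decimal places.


t = (xbar - mu0) / (s/sqrt(n))
xbar - mu0 = 105.91 - 87.61 = 18.3
sqrt(28) ≈ 5.29150262
s/sqrt(n) = 16.86 / 5.29150262 ≈ 3.18624051
t = 18.3 / 3.18624051 ≈ 5.743446

5.7434


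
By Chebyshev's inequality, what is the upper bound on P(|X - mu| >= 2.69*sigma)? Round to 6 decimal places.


P <= 1/k^2
k^2 = 2.69^2 = 7.2361
1/k^2 = 1 / 7.2361 ≈ 0.13819599

0.138196


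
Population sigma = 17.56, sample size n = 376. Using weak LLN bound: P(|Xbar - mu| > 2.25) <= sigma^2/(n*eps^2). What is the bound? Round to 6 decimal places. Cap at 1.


bound = min(1, sigma^2/(n*eps^2))
sigma^2 = 17.56^2 = 308.3536
n*eps^2 = 376 * 2.25^2 = 376 * 5.0625 = 1903.5
sigma^2/(n*eps^2) = 308.3536 / 1903.5 ≈ 0.16199296

0.161993


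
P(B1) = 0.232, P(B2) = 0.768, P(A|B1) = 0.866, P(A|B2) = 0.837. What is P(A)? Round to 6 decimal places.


P(A) = P(A|B1)*P(B1) + P(A|B2)*P(B2)
P(A|B1)*P(B1) = 0.866 * 0.232 = 0.200912
P(A|B2)*P(B2) = 0.837 * 0.768 = 0.642816
P(A) = 0.200912 + 0.642816 = 0.843728

0.843728


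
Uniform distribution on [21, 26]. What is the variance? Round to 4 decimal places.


Var = (b-a)^2 / 12
(b-a)^2 = (26 - 21)^2 = 25
Var = 25/12 ≈ 2.083333

2.0833


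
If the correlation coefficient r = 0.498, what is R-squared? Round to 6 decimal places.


R^2 = r^2 = (0.498)^2 = 0.248004

0.248004


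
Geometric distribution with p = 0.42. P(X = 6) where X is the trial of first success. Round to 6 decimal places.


P = (1-p)^(k-1) * p
(1-p)^(k-1) = 0.58^5 ≈ 0.06563568
P = 0.06563568 * 0.42 ≈ 0.02756698

0.027567


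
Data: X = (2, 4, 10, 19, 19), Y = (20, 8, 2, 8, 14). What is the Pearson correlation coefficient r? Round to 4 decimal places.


r = sum((xi-xbar)(yi-ybar)) / sqrt(sum((xi-xbar)^2) * sum((yi-ybar)^2))
n = 5, xbar = 54/5 = 10.8, ybar = 52/5 = 10.4
Sxy = sum((xi-xbar)(yi-ybar)) = -51.6
Sxx = sum((xi-xbar)^2) = 258.8
Syy = sum((yi-ybar)^2) = 187.2
sqrt(Sxx*Syy) ≈ 220.107610
r = Sxy / sqrt(Sxx*Syy) = -51.6 / 220.107610 ≈ -0.234431

-0.2344


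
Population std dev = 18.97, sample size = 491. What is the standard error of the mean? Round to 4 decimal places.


SE = sigma / sqrt(n)
sqrt(491) ≈ 22.158520
SE = 18.97 / 22.158520 ≈ 0.856104

0.8561


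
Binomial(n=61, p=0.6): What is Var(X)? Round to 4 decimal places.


Var = n*p*(1-p) = 61 * 0.6 * 0.4 = 14.64

14.6400


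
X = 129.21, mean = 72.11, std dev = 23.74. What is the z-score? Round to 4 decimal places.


z = (X - mu) / sigma
X - mu = 129.21 - 72.11 = 57.1
z = 57.1 / 23.74 = 2855/1187 ≈ 2.405223

2.4052


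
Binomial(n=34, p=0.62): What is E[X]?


E[X] = n*p = 34 * 0.62 = 21.08

21.08


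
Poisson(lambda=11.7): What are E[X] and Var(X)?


E[X] = Var(X) = lambda = 11.7

11.7, 11.7


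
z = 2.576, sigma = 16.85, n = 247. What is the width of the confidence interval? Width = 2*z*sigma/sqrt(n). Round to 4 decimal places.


width = 2*z*sigma/sqrt(n)
2*z*sigma = 2 * 2.576 * 16.85 = 86.8112
sqrt(247) ≈ 15.716234
width = 86.8112 / 15.716234 ≈ 5.523664

5.5237


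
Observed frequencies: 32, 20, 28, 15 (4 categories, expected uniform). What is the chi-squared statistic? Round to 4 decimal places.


chi2 = sum((O-E)^2/E), E = total/4
total = 95, E = 95/4 = 23.75
(32 - 23.75)^2 / 23.75 = 68.0625 / 23.75 = 1089/380 ≈ 2.865789
(20 - 23.75)^2 / 23.75 = 14.0625 / 23.75 = 45/76 ≈ 0.592105
(28 - 23.75)^2 / 23.75 = 18.0625 / 23.75 = 289/380 ≈ 0.760526
(15 - 23.75)^2 / 23.75 = 76.5625 / 23.75 = 245/76 ≈ 3.223684
chi2 = 707/95 ≈ 7.442105

7.4421


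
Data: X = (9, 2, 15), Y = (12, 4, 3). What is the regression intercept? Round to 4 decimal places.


a = ybar - b*xbar, where b = sum((xi-xbar)(yi-ybar)) / sum((xi-xbar)^2)
n = 3, xbar = 26/3 ≈ 8.666667, ybar = 19/3 ≈ 6.333333
Sxy = sum((xi-xbar)(yi-ybar)) = -11/3 ≈ -3.666667
Sxx = sum((xi-xbar)^2) = 254/3 ≈ 84.666667
b = Sxy / Sxx = -11/254 ≈ -0.043307
a = 6.333333 - (-0.043307) * 8.666667 = 852/127 ≈ 6.708661

6.7087


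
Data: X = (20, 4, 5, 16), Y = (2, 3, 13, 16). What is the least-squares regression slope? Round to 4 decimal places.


b = sum((xi-xbar)(yi-ybar)) / sum((xi-xbar)^2)
n = 4, xbar = 45/4 = 11.25, ybar = 34/4 = 8.5
Sxy = sum((xi-xbar)(yi-ybar)) = -9.5
Sxx = sum((xi-xbar)^2) = 190.75
b = Sxy / Sxx = -38/763 ≈ -0.049803

-0.0498


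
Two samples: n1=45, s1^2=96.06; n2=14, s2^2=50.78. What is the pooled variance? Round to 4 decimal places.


sp^2 = ((n1-1)*s1^2 + (n2-1)*s2^2)/(n1+n2-2)
(n1-1)*s1^2 = 44 * 96.06 = 4226.64
(n2-1)*s2^2 = 13 * 50.78 = 660.14
numerator = 4226.64 + 660.14 = 4886.78
n1+n2-2 = 57
sp^2 = 4886.78 / 57 = 244339/2850 ≈ 85.732982

85.7330


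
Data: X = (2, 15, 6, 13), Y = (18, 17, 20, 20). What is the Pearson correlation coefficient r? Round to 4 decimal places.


r = sum((xi-xbar)(yi-ybar)) / sqrt(sum((xi-xbar)^2) * sum((yi-ybar)^2))
n = 4, xbar = 36/4 = 9, ybar = 75/4 = 18.75
Sxy = sum((xi-xbar)(yi-ybar)) = -4
Sxx = sum((xi-xbar)^2) = 110
Syy = sum((yi-ybar)^2) = 6.75
sqrt(Sxx*Syy) ≈ 27.248853
r = Sxy / sqrt(Sxx*Syy) = -4 / 27.248853 ≈ -0.146795

-0.1468


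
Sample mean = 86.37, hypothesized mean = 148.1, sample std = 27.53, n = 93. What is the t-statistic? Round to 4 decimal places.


t = (xbar - mu0) / (s/sqrt(n))
xbar - mu0 = 86.37 - 148.1 = -61.73
sqrt(93) ≈ 9.64365076
s/sqrt(n) = 27.53 / 9.64365076 ≈ 2.85472802
t = -61.73 / 2.85472802 ≈ -21.623776

-21.6238


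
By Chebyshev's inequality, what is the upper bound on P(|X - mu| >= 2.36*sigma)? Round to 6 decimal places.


P <= 1/k^2
k^2 = 2.36^2 = 5.5696
1/k^2 = 1 / 5.5696 = 625/3481 ≈ 0.17954611

0.179546


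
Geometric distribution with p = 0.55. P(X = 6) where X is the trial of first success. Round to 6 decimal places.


P = (1-p)^(k-1) * p
(1-p)^(k-1) = 0.45^5 ≈ 0.01845281
P = 0.01845281 * 0.55 ≈ 0.01014905

0.010149


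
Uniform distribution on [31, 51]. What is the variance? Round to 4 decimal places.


Var = (b-a)^2 / 12
(b-a)^2 = (51 - 31)^2 = 400
Var = 400/12 ≈ 33.333333

33.3333


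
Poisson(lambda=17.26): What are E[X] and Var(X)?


E[X] = Var(X) = lambda = 17.26

17.26, 17.26


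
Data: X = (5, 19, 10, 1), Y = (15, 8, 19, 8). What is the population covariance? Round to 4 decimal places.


Cov = (1/n)*sum((xi-xbar)(yi-ybar))
n = 4, xbar = 35/4 = 8.75, ybar = 50/4 = 12.5
sum((xi-xbar)(yi-ybar)) = -12.5
Cov = -12.5 / 4 = -3.125

-3.1250


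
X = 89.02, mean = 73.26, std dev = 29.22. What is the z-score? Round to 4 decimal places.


z = (X - mu) / sigma
X - mu = 89.02 - 73.26 = 15.76
z = 15.76 / 29.22 = 788/1461 ≈ 0.539357

0.5394


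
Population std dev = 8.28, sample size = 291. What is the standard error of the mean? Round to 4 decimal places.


SE = sigma / sqrt(n)
sqrt(291) ≈ 17.058722
SE = 8.28 / 17.058722 ≈ 0.485382

0.4854


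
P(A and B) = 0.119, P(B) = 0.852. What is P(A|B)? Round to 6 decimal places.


P(A|B) = P(A and B) / P(B) = 0.119 / 0.852 = 119/852 ≈ 0.13967136

0.139671


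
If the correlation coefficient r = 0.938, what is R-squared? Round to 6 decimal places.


R^2 = r^2 = (0.938)^2 = 0.879844

0.879844


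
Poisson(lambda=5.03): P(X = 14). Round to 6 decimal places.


P = e^(-lam) * lam^k / k!
e^(-5.03) ≈ 0.006538811
lam^k = 5.03^14 ≈ 6636693951.444249
k! = 14! = 87178291200
P = 0.006538811 * 6636693951.444249 / 87178291200 ≈ 0.000498

0.000498


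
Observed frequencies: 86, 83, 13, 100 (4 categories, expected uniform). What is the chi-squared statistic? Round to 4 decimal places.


chi2 = sum((O-E)^2/E), E = total/4
total = 282, E = 282/4 = 70.5
(86 - 70.5)^2 / 70.5 = 240.25 / 70.5 = 961/282 ≈ 3.407801
(83 - 70.5)^2 / 70.5 = 156.25 / 70.5 = 625/282 ≈ 2.216312
(13 - 70.5)^2 / 70.5 = 3306.25 / 70.5 = 13225/282 ≈ 46.897163
(100 - 70.5)^2 / 70.5 = 870.25 / 70.5 = 3481/282 ≈ 12.343972
chi2 = 9146/141 ≈ 64.865248

64.8652


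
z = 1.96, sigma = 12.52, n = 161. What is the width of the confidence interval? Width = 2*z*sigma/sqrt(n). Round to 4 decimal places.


width = 2*z*sigma/sqrt(n)
2*z*sigma = 2 * 1.96 * 12.52 = 49.0784
sqrt(161) ≈ 12.688578
width = 49.0784 / 12.688578 ≈ 3.867920

3.8679


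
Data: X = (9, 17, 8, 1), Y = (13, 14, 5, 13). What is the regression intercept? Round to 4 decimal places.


a = ybar - b*xbar, where b = sum((xi-xbar)(yi-ybar)) / sum((xi-xbar)^2)
n = 4, xbar = 35/4 = 8.75, ybar = 45/4 = 11.25
Sxy = sum((xi-xbar)(yi-ybar)) = 14.25
Sxx = sum((xi-xbar)^2) = 128.75
b = Sxy / Sxx = 57/515 ≈ 0.110680
a = 11.25 - 0.110680 * 8.75 = 1059/103 ≈ 10.281553

10.2816


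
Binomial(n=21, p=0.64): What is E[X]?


E[X] = n*p = 21 * 0.64 = 13.44

13.44


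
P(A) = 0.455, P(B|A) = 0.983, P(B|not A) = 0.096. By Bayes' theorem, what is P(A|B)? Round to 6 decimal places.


P(A|B) = P(B|A)*P(A) / P(B), P(B) = P(B|A)*P(A) + P(B|not A)*P(not A)
P(B|A)*P(A) = 0.983 * 0.455 = 0.447265
P(B|not A)*P(not A) = 0.096 * 0.545 = 0.05232
P(B) = 0.447265 + 0.05232 = 0.499585
P(A|B) = 0.447265 / 0.499585 ≈ 0.89527308

0.895273


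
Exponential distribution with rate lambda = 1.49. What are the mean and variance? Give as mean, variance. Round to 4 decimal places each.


mean = 1/lam, var = 1/lam^2
mean = 1 / 1.49 = 100/149 ≈ 0.671141
lam^2 = 1.49^2 = 2.2201
var = 1 / 2.2201 ≈ 0.450430

0.6711, 0.4504


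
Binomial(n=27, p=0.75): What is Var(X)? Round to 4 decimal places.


Var = n*p*(1-p) = 27 * 0.75 * 0.25 = 5.0625

5.0625


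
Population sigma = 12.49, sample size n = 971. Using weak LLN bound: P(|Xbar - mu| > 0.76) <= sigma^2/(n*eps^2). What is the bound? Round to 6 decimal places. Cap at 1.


bound = min(1, sigma^2/(n*eps^2))
sigma^2 = 12.49^2 = 156.0001
n*eps^2 = 971 * 0.76^2 = 971 * 0.5776 = 560.8496
sigma^2/(n*eps^2) = 156.0001 / 560.8496 ≈ 0.27814961

0.278150


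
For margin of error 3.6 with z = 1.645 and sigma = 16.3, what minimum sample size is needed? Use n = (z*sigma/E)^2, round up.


z*sigma/E = 1.645 * 16.3 / 3.6 = 53627/7200 ≈ 7.448194
(z*sigma/E)^2 ≈ 55.475600
round up: n = 56

56


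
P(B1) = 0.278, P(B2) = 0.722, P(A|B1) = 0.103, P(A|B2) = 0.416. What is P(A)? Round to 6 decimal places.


P(A) = P(A|B1)*P(B1) + P(A|B2)*P(B2)
P(A|B1)*P(B1) = 0.103 * 0.278 = 0.028634
P(A|B2)*P(B2) = 0.416 * 0.722 = 0.300352
P(A) = 0.028634 + 0.300352 = 0.328986

0.328986


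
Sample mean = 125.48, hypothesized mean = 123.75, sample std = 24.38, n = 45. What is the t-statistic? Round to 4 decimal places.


t = (xbar - mu0) / (s/sqrt(n))
xbar - mu0 = 125.48 - 123.75 = 1.73
sqrt(45) ≈ 6.70820393
s/sqrt(n) = 24.38 / 6.70820393 ≈ 3.63435582
t = 1.73 / 3.63435582 ≈ 0.476013

0.4760


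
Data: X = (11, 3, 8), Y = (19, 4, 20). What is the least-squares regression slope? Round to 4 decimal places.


b = sum((xi-xbar)(yi-ybar)) / sum((xi-xbar)^2)
n = 3, xbar = 22/3 ≈ 7.333333, ybar = 43/3 ≈ 14.333333
Sxy = sum((xi-xbar)(yi-ybar)) = 197/3 ≈ 65.666667
Sxx = sum((xi-xbar)^2) = 98/3 ≈ 32.666667
b = Sxy / Sxx = 197/98 ≈ 2.010204

2.0102


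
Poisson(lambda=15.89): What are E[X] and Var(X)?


E[X] = Var(X) = lambda = 15.89

15.89, 15.89


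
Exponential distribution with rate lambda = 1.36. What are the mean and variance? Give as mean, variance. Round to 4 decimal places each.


mean = 1/lam, var = 1/lam^2
mean = 1 / 1.36 = 25/34 ≈ 0.735294
lam^2 = 1.36^2 = 1.8496
var = 1 / 1.8496 = 625/1156 ≈ 0.540657

0.7353, 0.5407


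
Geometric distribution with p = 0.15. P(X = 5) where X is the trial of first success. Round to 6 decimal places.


P = (1-p)^(k-1) * p
(1-p)^(k-1) = 0.85^4 ≈ 0.5220063
P = 0.5220063 * 0.15 ≈ 0.07830094

0.078301


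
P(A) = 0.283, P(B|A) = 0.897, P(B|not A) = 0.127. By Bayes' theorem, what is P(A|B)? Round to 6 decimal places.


P(A|B) = P(B|A)*P(A) / P(B), P(B) = P(B|A)*P(A) + P(B|not A)*P(not A)
P(B|A)*P(A) = 0.897 * 0.283 = 0.253851
P(B|not A)*P(not A) = 0.127 * 0.717 = 0.091059
P(B) = 0.253851 + 0.091059 = 0.34491
P(A|B) = 0.253851 / 0.34491 ≈ 0.73599200

0.735992


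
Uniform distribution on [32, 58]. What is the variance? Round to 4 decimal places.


Var = (b-a)^2 / 12
(b-a)^2 = (58 - 32)^2 = 676
Var = 676/12 ≈ 56.333333

56.3333
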